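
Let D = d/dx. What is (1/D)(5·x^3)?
\frac{5 x^{4}}{4}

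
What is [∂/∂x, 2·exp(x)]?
2 e^{x}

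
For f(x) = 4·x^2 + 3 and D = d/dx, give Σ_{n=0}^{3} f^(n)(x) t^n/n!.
4 t^{2} + 8 t x + 4 x^{2} + 3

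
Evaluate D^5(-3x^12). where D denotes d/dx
- 285120 x^{7}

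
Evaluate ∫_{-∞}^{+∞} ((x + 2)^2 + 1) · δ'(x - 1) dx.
-6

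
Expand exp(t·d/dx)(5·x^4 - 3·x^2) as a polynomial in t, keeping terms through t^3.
20 t^{3} x + t^{2} \left(30 x^{2} - 3\right) + 2 t x \left(10 x^{2} - 3\right) + 5 x^{4} - 3 x^{2}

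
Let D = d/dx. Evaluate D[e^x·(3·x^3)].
3 x^{2} \left(x + 3\right) e^{x}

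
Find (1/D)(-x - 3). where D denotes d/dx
- \frac{x^{2}}{2} - 3 x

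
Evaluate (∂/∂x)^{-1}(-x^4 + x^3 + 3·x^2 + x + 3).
- \frac{x^{5}}{5} + \frac{x^{4}}{4} + x^{3} + \frac{x^{2}}{2} + 3 x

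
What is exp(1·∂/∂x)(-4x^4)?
- 4 x^{4} - 16 x^{3} - 24 x^{2} - 16 x - 4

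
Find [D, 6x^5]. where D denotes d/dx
30 x^{4}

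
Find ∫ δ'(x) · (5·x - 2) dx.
-5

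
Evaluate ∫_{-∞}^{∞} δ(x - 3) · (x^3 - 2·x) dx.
21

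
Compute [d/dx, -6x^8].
- 48 x^{7}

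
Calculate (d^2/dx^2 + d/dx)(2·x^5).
10 x^{3} \left(x + 4\right)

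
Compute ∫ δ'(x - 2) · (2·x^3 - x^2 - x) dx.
-19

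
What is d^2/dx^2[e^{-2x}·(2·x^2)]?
4 \left(2 x^{2} - 4 x + 1\right) e^{- 2 x}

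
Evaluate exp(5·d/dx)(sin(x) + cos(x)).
\sqrt{2} \sin{\left(x + \frac{\pi}{4} + 5 \right)}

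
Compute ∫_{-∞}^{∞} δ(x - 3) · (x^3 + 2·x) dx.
33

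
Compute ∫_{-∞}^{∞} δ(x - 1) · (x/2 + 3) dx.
\frac{7}{2}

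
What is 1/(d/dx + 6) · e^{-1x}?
\frac{e^{- x}}{5}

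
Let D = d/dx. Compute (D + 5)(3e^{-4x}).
3 e^{- 4 x}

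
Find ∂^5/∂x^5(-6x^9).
- 90720 x^{4}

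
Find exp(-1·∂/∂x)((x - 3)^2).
x^{2} - 8 x + 16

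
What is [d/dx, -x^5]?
- 5 x^{4}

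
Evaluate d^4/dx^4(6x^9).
18144 x^{5}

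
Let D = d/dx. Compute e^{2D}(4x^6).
4 x^{6} + 48 x^{5} + 240 x^{4} + 640 x^{3} + 960 x^{2} + 768 x + 256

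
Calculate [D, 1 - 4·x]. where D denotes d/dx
-4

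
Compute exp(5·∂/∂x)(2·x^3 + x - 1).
2 x^{3} + 30 x^{2} + 151 x + 254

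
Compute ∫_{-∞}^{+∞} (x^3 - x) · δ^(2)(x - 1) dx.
6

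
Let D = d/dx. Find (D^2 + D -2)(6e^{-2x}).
0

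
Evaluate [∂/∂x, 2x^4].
8 x^{3}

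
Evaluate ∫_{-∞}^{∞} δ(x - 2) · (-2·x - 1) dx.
-5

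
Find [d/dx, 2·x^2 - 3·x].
4 x - 3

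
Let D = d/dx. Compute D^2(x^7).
42 x^{5}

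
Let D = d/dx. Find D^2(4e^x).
4 e^{x}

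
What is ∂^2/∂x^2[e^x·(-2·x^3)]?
- 2 x \left(x^{2} + 6 x + 6\right) e^{x}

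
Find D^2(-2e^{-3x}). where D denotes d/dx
- 18 e^{- 3 x}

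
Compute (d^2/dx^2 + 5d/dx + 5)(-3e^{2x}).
- 57 e^{2 x}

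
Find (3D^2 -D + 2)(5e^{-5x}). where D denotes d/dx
410 e^{- 5 x}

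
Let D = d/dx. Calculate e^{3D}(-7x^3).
- 7 x^{3} - 63 x^{2} - 189 x - 189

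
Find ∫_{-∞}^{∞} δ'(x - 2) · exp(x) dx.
- e^{2}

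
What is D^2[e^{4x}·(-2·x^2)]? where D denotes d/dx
\left(- 32 x^{2} - 32 x - 4\right) e^{4 x}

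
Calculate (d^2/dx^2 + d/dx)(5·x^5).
25 x^{3} \left(x + 4\right)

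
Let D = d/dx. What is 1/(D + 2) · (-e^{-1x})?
- e^{- x}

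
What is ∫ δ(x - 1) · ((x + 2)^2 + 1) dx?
10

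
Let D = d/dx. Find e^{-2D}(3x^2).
3 x^{2} - 12 x + 12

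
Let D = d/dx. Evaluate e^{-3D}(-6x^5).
- 6 x^{5} + 90 x^{4} - 540 x^{3} + 1620 x^{2} - 2430 x + 1458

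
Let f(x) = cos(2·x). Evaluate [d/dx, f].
- 2 \sin{\left(2 x \right)}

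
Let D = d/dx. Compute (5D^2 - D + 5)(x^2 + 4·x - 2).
5 x^{2} + 18 x - 4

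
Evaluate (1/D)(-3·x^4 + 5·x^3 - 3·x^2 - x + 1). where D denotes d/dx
- \frac{3 x^{5}}{5} + \frac{5 x^{4}}{4} - x^{3} - \frac{x^{2}}{2} + x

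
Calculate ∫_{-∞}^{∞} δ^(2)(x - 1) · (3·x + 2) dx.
0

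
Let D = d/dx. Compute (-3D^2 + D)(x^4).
4 x^{2} \left(x - 9\right)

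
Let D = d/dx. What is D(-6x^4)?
- 24 x^{3}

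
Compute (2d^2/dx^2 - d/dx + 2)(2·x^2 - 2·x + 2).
4 x^{2} - 8 x + 14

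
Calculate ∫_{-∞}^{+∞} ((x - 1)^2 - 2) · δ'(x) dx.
2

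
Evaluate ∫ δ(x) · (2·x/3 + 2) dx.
2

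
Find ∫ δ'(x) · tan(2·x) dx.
-2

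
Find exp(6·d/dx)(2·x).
2 x + 12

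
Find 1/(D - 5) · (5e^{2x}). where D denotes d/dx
- \frac{5 e^{2 x}}{3}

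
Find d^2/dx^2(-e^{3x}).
- 9 e^{3 x}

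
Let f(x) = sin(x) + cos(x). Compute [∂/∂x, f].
- \sin{\left(x \right)} + \cos{\left(x \right)}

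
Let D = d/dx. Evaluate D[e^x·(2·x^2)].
2 x \left(x + 2\right) e^{x}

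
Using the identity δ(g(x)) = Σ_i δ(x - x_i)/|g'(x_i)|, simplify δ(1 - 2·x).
\frac{\delta(x - 1/2)}{2}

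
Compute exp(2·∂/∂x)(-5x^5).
- 5 x^{5} - 50 x^{4} - 200 x^{3} - 400 x^{2} - 400 x - 160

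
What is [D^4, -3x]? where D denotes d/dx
-12D^{3}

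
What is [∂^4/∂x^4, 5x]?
20\frac{d^{3}}{dx^{3}}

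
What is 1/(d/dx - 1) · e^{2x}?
e^{2 x}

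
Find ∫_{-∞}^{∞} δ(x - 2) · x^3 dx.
8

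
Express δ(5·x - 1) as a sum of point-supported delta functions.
\frac{\delta(x - 1/5)}{5}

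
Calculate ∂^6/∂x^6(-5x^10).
- 756000 x^{4}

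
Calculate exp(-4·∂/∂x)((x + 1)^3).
x^{3} - 9 x^{2} + 27 x - 27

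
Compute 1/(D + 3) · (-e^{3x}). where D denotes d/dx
- \frac{e^{3 x}}{6}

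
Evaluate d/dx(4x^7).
28 x^{6}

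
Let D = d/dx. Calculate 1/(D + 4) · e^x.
\frac{e^{x}}{5}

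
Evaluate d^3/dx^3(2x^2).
0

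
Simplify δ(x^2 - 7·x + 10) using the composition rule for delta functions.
\frac{\delta(x - 5) + \delta(x - 2)}{3}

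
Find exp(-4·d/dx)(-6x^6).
- 6 x^{6} + 144 x^{5} - 1440 x^{4} + 7680 x^{3} - 23040 x^{2} + 36864 x - 24576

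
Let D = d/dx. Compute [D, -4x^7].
- 28 x^{6}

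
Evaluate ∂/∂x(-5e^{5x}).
- 25 e^{5 x}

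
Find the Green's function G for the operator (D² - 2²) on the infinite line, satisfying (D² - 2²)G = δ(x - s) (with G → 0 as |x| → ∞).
-\frac{e^{-2|x-s|}}{4}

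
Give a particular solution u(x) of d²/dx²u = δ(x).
\frac{|x|}{2}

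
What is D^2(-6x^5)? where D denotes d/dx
- 120 x^{3}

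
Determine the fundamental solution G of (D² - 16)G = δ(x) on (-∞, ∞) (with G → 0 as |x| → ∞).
-\frac{e^{-4|x|}}{8}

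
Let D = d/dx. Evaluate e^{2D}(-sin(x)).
- \sin{\left(x + 2 \right)}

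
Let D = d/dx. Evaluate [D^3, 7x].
21D^{2}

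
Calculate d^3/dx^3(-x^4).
- 24 x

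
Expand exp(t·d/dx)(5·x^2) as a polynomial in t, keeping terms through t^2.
5 t^{2} + 10 t x + 5 x^{2}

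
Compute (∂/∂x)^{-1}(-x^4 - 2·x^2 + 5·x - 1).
- \frac{x^{5}}{5} - \frac{2 x^{3}}{3} + \frac{5 x^{2}}{2} - x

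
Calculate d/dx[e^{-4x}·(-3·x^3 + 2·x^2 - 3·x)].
\left(12 x^{3} - 17 x^{2} + 16 x - 3\right) e^{- 4 x}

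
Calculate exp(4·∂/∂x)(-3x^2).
- 3 x^{2} - 24 x - 48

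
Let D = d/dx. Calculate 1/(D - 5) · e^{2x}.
- \frac{e^{2 x}}{3}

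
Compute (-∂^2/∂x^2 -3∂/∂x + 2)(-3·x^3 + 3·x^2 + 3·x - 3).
- 6 x^{3} + 33 x^{2} + 6 x - 21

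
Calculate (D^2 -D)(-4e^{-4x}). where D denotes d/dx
- 80 e^{- 4 x}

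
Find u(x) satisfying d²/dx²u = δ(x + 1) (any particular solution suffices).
\frac{|x + 1|}{2}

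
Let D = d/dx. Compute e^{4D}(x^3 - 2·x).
x^{3} + 12 x^{2} + 46 x + 56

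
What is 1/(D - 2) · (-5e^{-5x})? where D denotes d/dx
\frac{5 e^{- 5 x}}{7}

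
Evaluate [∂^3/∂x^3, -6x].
-18\frac{d^{2}}{dx^{2}}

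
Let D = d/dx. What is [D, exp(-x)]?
- e^{- x}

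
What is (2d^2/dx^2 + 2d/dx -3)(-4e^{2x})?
- 36 e^{2 x}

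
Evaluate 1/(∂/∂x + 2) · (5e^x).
\frac{5 e^{x}}{3}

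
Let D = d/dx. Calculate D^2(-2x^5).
- 40 x^{3}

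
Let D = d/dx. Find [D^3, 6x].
18D^{2}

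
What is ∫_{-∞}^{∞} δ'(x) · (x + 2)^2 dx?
-4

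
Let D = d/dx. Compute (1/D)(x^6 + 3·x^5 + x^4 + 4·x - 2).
\frac{x^{7}}{7} + \frac{x^{6}}{2} + \frac{x^{5}}{5} + 2 x^{2} - 2 x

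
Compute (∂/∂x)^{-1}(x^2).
\frac{x^{3}}{3}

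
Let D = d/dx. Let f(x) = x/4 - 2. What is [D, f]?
\frac{1}{4}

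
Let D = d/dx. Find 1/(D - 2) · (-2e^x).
2 e^{x}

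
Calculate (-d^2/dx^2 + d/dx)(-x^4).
4 x^{2} \left(3 - x\right)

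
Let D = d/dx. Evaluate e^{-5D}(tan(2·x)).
\tan{\left(2 x - 10 \right)}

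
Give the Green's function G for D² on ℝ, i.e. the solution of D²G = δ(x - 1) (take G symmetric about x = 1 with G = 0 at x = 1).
\frac{|x - 1|}{2}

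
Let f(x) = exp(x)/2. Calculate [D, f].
\frac{e^{x}}{2}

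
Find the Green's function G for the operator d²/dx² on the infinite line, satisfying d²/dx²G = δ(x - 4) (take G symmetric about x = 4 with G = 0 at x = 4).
\frac{|x - 4|}{2}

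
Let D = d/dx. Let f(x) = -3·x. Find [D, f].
-3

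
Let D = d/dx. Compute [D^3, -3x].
-9D^{2}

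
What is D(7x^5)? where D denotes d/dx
35 x^{4}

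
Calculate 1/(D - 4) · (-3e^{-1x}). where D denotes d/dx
\frac{3 e^{- x}}{5}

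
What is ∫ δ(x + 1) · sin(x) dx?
- \sin{\left(1 \right)}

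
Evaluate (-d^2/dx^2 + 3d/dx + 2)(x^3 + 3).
2 x^{3} + 9 x^{2} - 6 x + 6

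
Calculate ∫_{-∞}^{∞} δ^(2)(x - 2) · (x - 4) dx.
0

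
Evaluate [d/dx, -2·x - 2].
-2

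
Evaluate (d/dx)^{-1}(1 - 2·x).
- x^{2} + x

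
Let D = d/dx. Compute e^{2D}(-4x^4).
- 4 x^{4} - 32 x^{3} - 96 x^{2} - 128 x - 64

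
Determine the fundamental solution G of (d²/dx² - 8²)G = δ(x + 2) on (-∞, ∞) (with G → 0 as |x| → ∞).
-\frac{e^{-8|x + 2|}}{16}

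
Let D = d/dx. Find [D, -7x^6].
- 42 x^{5}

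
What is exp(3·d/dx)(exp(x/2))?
e^{\frac{x}{2} + \frac{3}{2}}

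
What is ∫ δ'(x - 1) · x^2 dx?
-2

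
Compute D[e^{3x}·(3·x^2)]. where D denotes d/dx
3 x \left(3 x + 2\right) e^{3 x}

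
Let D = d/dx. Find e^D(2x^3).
2 x^{3} + 6 x^{2} + 6 x + 2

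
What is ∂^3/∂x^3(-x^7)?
- 210 x^{4}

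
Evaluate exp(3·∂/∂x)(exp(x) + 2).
e^{x + 3} + 2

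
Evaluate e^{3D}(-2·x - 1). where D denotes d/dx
- 2 x - 7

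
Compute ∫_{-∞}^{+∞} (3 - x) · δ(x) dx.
3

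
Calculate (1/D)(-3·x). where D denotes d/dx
- \frac{3 x^{2}}{2}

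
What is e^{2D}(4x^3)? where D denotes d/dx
4 x^{3} + 24 x^{2} + 48 x + 32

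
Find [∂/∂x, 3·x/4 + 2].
\frac{3}{4}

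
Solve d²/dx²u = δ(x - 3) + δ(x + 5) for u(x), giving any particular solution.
\frac{|x - 3|}{2} + \frac{|x + 5|}{2}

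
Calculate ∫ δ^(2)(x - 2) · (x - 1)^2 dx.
2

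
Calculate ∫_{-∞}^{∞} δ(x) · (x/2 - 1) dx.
-1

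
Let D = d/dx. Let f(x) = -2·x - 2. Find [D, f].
-2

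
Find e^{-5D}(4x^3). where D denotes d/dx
4 x^{3} - 60 x^{2} + 300 x - 500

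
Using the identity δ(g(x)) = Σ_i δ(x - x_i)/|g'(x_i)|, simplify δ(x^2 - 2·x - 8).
\frac{\delta(x + 2) + \delta(x - 4)}{6}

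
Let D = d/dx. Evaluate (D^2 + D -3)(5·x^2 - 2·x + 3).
- 15 x^{2} + 16 x - 1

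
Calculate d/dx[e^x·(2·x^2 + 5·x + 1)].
\left(2 x^{2} + 9 x + 6\right) e^{x}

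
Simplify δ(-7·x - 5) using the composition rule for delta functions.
\frac{\delta(x + 5/7)}{7}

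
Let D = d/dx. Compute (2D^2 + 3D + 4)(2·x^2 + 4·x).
8 x^{2} + 28 x + 20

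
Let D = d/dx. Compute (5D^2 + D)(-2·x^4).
8 x^{2} \left(- x - 15\right)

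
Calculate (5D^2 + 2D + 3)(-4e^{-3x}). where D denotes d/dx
- 168 e^{- 3 x}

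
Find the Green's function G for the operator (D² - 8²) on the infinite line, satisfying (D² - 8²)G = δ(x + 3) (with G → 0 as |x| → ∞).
-\frac{e^{-8|x + 3|}}{16}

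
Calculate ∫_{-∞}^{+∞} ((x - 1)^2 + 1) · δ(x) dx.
2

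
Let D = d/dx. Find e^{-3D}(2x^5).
2 x^{5} - 30 x^{4} + 180 x^{3} - 540 x^{2} + 810 x - 486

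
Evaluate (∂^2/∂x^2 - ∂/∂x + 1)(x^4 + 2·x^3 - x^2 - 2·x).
x \left(x^{3} - 2 x^{2} + 5 x + 12\right)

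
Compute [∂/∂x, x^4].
4 x^{3}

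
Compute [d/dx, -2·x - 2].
-2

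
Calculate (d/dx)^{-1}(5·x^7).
\frac{5 x^{8}}{8}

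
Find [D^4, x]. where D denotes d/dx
4D^{3}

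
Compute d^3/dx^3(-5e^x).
- 5 e^{x}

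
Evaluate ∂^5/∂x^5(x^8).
6720 x^{3}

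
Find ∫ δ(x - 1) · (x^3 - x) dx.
0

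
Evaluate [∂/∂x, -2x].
-2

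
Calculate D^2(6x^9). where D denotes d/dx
432 x^{7}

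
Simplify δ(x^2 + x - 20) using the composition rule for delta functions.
\frac{\delta(x - 4) + \delta(x + 5)}{9}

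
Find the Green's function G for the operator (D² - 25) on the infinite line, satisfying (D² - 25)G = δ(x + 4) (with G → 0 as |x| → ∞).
-\frac{e^{-5|x + 4|}}{10}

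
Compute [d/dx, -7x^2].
- 14 x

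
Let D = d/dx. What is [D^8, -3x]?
-24D^{7}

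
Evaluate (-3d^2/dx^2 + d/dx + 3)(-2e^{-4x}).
98 e^{- 4 x}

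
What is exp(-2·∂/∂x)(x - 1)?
x - 3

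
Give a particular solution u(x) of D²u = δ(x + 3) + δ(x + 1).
\frac{|x + 3|}{2} + \frac{|x + 1|}{2}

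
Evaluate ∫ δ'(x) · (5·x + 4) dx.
-5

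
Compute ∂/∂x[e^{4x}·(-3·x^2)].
6 x \left(- 2 x - 1\right) e^{4 x}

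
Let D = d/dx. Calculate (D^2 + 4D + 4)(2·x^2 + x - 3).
8 x^{2} + 20 x - 4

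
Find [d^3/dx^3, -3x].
-9\frac{d^{2}}{dx^{2}}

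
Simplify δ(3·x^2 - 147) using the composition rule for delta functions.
\frac{\delta(x - 7) + \delta(x + 7)}{42}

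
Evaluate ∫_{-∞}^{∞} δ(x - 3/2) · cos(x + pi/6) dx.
\cos{\left(\frac{\pi}{6} + \frac{3}{2} \right)}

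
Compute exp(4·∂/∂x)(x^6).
x^{6} + 24 x^{5} + 240 x^{4} + 1280 x^{3} + 3840 x^{2} + 6144 x + 4096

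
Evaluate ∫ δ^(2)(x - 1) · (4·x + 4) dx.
0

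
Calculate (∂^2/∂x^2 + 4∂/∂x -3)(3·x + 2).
6 - 9 x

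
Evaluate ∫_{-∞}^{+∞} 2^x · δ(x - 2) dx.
4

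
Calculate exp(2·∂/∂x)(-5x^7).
- 5 x^{7} - 70 x^{6} - 420 x^{5} - 1400 x^{4} - 2800 x^{3} - 3360 x^{2} - 2240 x - 640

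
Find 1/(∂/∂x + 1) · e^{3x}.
\frac{e^{3 x}}{4}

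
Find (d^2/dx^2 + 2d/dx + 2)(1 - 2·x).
- 4 x - 2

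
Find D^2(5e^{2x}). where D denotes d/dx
20 e^{2 x}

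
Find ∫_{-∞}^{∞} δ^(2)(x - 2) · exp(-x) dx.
e^{-2}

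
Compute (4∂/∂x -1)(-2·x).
2 x - 8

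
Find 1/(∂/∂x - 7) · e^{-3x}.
- \frac{e^{- 3 x}}{10}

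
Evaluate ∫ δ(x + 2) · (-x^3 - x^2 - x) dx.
6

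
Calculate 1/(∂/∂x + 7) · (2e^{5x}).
\frac{e^{5 x}}{6}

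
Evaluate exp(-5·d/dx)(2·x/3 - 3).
\frac{2 x}{3} - \frac{19}{3}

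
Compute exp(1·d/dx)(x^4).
x^{4} + 4 x^{3} + 6 x^{2} + 4 x + 1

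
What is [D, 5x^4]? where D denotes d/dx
20 x^{3}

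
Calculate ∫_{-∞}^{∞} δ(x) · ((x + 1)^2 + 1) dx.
2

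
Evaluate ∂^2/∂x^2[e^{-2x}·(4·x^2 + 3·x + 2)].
4 \left(4 x^{2} - 5 x + 1\right) e^{- 2 x}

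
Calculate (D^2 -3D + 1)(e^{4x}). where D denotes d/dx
5 e^{4 x}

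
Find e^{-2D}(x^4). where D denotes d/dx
x^{4} - 8 x^{3} + 24 x^{2} - 32 x + 16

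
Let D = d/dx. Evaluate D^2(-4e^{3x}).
- 36 e^{3 x}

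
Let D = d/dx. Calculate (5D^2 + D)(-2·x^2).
- 4 x - 20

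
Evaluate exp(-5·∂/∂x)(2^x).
2^{x - 5}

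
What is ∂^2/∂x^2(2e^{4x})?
32 e^{4 x}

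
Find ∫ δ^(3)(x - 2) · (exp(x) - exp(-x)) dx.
- 2 \cosh{\left(2 \right)}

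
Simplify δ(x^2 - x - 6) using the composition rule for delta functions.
\frac{\delta(x - 3) + \delta(x + 2)}{5}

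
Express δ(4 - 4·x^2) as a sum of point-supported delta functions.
\frac{\delta(x - 1) + \delta(x + 1)}{8}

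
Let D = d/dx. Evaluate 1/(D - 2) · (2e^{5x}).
\frac{2 e^{5 x}}{3}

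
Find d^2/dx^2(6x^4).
72 x^{2}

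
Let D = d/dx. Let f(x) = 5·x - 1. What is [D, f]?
5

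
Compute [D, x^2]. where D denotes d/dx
2 x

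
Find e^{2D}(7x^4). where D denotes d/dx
7 x^{4} + 56 x^{3} + 168 x^{2} + 224 x + 112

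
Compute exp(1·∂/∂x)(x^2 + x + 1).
x^{2} + 3 x + 3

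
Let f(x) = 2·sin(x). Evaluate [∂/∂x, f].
2 \cos{\left(x \right)}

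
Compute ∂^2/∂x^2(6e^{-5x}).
150 e^{- 5 x}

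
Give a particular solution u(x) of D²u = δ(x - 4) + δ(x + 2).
\frac{|x - 4|}{2} + \frac{|x + 2|}{2}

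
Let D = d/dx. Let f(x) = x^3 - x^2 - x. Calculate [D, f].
3 x^{2} - 2 x - 1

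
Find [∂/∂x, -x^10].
- 10 x^{9}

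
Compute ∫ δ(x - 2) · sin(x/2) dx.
\sin{\left(1 \right)}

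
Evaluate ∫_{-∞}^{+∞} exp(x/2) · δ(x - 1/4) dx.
e^{\frac{1}{8}}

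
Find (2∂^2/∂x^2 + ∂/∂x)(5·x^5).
25 x^{3} \left(x + 8\right)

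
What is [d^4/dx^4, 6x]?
24\frac{d^{3}}{dx^{3}}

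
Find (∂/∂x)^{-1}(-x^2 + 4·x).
- \frac{x^{3}}{3} + 2 x^{2}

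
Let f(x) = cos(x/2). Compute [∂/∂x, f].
- \frac{\sin{\left(\frac{x}{2} \right)}}{2}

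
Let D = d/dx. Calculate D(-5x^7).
- 35 x^{6}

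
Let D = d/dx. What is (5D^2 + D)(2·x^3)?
6 x \left(x + 10\right)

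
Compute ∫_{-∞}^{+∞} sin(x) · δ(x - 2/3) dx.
\sin{\left(\frac{2}{3} \right)}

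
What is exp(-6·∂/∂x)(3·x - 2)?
3 x - 20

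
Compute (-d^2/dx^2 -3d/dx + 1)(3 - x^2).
- x^{2} + 6 x + 5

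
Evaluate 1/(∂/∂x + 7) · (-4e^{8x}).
- \frac{4 e^{8 x}}{15}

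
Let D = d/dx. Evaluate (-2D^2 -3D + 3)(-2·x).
6 - 6 x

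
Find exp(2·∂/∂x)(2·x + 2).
2 x + 6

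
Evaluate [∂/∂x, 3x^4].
12 x^{3}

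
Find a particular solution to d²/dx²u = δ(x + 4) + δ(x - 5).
\frac{|x + 4|}{2} + \frac{|x - 5|}{2}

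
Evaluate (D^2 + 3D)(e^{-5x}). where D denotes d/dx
10 e^{- 5 x}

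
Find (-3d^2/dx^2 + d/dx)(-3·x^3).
9 x \left(6 - x\right)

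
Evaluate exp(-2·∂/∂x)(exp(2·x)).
e^{2 x - 4}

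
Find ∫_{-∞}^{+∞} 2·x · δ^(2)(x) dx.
0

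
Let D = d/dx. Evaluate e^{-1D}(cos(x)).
\cos{\left(x - 1 \right)}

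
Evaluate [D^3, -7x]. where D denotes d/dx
-21D^{2}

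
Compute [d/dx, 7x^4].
28 x^{3}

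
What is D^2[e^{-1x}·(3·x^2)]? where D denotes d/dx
3 \left(x^{2} - 4 x + 2\right) e^{- x}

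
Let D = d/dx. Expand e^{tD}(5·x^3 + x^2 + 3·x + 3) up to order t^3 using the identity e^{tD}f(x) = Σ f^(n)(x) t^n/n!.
5 t^{3} + t^{2} \left(15 x + 1\right) + t \left(15 x^{2} + 2 x + 3\right) + 5 x^{3} + x^{2} + 3 x + 3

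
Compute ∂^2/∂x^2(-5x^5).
- 100 x^{3}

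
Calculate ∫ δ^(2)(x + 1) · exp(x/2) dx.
\frac{1}{4 e^{\frac{1}{2}}}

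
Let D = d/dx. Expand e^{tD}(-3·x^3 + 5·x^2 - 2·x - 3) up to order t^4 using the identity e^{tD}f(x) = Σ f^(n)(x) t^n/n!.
- 3 t^{3} - t^{2} \left(9 x - 5\right) - t \left(9 x^{2} - 10 x + 2\right) - 3 x^{3} + 5 x^{2} - 2 x - 3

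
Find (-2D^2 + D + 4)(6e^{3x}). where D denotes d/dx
- 66 e^{3 x}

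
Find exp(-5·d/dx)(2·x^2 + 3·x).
2 x^{2} - 17 x + 35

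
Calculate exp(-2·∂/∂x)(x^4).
x^{4} - 8 x^{3} + 24 x^{2} - 32 x + 16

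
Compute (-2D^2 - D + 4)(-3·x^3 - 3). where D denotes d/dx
- 12 x^{3} + 9 x^{2} + 36 x - 12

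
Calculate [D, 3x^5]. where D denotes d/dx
15 x^{4}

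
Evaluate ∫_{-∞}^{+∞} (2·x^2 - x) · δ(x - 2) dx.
6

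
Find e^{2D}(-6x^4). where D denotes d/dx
- 6 x^{4} - 48 x^{3} - 144 x^{2} - 192 x - 96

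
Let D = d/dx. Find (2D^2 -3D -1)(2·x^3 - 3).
- 2 x^{3} - 18 x^{2} + 24 x + 3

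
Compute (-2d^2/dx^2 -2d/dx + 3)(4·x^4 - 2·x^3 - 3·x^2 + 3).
12 x^{4} - 38 x^{3} - 93 x^{2} + 36 x + 21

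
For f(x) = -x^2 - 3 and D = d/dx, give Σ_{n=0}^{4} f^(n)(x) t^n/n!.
- t^{2} - 2 t x - x^{2} - 3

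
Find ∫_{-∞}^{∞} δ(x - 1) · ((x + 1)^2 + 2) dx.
6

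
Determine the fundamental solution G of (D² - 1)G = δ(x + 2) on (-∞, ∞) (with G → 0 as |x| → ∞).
-\frac{e^{-|x + 2|}}{2}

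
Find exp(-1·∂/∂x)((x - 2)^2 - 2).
x^{2} - 6 x + 7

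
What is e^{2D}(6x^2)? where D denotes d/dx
6 x^{2} + 24 x + 24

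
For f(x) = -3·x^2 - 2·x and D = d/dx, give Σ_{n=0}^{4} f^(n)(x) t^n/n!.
- 3 t^{2} - 2 t \left(3 x + 1\right) - 3 x^{2} - 2 x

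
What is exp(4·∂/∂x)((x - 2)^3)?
x^{3} + 6 x^{2} + 12 x + 8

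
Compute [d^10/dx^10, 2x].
20\frac{d^{9}}{dx^{9}}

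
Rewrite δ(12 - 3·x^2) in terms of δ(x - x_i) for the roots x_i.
\frac{\delta(x - 2) + \delta(x + 2)}{12}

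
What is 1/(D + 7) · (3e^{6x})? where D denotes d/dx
\frac{3 e^{6 x}}{13}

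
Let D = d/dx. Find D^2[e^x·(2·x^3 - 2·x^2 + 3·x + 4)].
\left(2 x^{3} + 10 x^{2} + 7 x + 6\right) e^{x}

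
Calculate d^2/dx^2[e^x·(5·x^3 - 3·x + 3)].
\left(5 x^{3} + 30 x^{2} + 27 x - 3\right) e^{x}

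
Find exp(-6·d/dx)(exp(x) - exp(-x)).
- e^{6 - x} + e^{x - 6}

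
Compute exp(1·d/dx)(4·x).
4 x + 4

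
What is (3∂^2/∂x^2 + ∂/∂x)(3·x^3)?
9 x \left(x + 6\right)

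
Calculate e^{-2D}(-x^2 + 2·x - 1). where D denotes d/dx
- x^{2} + 6 x - 9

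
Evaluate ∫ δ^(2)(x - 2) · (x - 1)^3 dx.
6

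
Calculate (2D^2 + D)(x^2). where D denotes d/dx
2 x + 4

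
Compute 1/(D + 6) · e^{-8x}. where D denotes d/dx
- \frac{e^{- 8 x}}{2}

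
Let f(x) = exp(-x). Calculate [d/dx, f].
- e^{- x}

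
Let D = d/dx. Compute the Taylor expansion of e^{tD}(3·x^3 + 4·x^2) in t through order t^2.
t^{2} \left(9 x + 4\right) + t x \left(9 x + 8\right) + 3 x^{3} + 4 x^{2}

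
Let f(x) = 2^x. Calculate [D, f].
2^{x} \log{\left(2 \right)}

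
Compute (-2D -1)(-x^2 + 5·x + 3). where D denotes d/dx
x^{2} - x - 13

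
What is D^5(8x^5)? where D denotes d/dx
960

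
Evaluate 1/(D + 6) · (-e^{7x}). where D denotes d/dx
- \frac{e^{7 x}}{13}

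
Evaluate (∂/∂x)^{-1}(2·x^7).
\frac{x^{8}}{4}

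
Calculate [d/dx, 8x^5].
40 x^{4}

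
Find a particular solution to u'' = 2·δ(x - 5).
|x - 5|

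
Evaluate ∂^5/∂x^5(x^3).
0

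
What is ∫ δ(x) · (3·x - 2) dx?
-2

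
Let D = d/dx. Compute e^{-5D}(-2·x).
10 - 2 x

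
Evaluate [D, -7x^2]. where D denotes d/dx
- 14 x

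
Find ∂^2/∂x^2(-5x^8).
- 280 x^{6}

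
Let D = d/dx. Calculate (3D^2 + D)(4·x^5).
20 x^{3} \left(x + 12\right)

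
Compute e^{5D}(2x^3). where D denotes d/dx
2 x^{3} + 30 x^{2} + 150 x + 250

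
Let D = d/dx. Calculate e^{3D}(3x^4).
3 x^{4} + 36 x^{3} + 162 x^{2} + 324 x + 243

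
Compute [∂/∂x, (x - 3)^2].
2 x - 6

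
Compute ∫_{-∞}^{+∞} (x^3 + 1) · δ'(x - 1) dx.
-3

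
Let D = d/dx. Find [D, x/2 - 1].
\frac{1}{2}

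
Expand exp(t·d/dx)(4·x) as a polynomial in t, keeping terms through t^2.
4 t + 4 x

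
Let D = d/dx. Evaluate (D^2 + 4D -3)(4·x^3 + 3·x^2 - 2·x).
- 12 x^{3} + 39 x^{2} + 54 x - 2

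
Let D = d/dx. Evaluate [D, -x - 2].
-1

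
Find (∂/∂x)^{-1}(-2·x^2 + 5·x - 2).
- \frac{2 x^{3}}{3} + \frac{5 x^{2}}{2} - 2 x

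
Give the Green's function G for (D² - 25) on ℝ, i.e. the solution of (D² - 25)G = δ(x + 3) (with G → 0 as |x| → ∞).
-\frac{e^{-5|x + 3|}}{10}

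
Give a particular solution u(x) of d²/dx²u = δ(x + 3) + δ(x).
\frac{|x + 3|}{2} + \frac{|x|}{2}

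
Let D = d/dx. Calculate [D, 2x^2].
4 x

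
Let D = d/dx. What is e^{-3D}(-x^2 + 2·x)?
- x^{2} + 8 x - 15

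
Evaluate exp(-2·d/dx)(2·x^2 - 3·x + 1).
2 x^{2} - 11 x + 15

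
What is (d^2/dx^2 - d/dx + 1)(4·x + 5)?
4 x + 1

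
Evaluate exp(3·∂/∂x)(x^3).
x^{3} + 9 x^{2} + 27 x + 27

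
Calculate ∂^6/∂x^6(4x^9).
241920 x^{3}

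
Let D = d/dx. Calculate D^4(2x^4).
48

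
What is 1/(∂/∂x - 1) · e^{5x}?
\frac{e^{5 x}}{4}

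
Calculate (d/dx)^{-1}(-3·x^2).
- x^{3}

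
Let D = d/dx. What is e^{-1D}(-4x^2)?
- 4 x^{2} + 8 x - 4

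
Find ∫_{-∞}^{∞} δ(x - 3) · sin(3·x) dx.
\sin{\left(9 \right)}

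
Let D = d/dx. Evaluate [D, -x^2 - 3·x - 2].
- 2 x - 3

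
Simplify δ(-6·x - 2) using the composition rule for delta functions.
\frac{\delta(x + 1/3)}{6}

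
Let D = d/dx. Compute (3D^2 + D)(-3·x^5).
15 x^{3} \left(- x - 12\right)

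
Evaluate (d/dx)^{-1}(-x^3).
- \frac{x^{4}}{4}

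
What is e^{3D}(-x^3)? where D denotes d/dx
- x^{3} - 9 x^{2} - 27 x - 27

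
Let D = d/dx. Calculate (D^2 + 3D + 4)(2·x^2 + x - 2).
8 x^{2} + 16 x - 1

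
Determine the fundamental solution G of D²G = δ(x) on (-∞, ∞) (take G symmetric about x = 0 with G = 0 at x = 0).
\frac{|x|}{2}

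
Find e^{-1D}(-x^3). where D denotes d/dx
- x^{3} + 3 x^{2} - 3 x + 1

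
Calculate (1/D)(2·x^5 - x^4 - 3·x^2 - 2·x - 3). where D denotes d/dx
\frac{x^{6}}{3} - \frac{x^{5}}{5} - x^{3} - x^{2} - 3 x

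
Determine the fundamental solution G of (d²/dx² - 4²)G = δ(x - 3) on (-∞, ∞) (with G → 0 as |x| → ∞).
-\frac{e^{-4|x - 3|}}{8}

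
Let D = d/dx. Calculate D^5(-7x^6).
- 5040 x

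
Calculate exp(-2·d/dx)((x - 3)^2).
x^{2} - 10 x + 25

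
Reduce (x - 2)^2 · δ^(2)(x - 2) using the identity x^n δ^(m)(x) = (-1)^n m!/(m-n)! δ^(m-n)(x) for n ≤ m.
2\delta(x - 2)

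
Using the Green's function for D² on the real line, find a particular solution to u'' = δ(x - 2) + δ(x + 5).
\frac{|x - 2|}{2} + \frac{|x + 5|}{2}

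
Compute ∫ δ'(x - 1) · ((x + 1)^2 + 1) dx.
-4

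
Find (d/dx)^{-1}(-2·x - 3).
- x^{2} - 3 x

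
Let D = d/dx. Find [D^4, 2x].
8D^{3}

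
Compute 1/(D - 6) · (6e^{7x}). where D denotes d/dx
6 e^{7 x}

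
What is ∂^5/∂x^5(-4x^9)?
- 60480 x^{4}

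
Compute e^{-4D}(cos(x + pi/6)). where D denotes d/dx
\cos{\left(x - 4 + \frac{\pi}{6} \right)}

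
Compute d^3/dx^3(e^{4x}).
64 e^{4 x}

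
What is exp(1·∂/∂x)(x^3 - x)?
x \left(x^{2} + 3 x + 2\right)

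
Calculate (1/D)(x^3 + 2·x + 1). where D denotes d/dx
\frac{x^{4}}{4} + x^{2} + x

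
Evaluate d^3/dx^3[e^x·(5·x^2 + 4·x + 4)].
\left(5 x^{2} + 34 x + 46\right) e^{x}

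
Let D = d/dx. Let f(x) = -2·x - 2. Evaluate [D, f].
-2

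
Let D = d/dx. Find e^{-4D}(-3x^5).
- 3 x^{5} + 60 x^{4} - 480 x^{3} + 1920 x^{2} - 3840 x + 3072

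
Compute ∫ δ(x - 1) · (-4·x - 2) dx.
-6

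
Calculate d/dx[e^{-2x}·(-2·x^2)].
4 x \left(x - 1\right) e^{- 2 x}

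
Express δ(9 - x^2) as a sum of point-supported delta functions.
\frac{\delta(x - 3) + \delta(x + 3)}{6}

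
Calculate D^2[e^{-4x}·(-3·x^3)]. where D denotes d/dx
6 x \left(- 8 x^{2} + 12 x - 3\right) e^{- 4 x}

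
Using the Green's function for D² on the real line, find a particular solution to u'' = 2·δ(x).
|x|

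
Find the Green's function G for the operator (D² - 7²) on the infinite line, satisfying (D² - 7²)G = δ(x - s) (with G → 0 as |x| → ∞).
-\frac{e^{-7|x-s|}}{14}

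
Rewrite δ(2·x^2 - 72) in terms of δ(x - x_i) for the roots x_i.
\frac{\delta(x - 6) + \delta(x + 6)}{24}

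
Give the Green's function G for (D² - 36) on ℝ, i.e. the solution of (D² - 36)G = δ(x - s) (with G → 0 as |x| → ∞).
-\frac{e^{-6|x-s|}}{12}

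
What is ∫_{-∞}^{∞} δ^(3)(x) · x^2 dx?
0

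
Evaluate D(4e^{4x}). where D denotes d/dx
16 e^{4 x}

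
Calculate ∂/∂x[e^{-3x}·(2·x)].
2 \left(1 - 3 x\right) e^{- 3 x}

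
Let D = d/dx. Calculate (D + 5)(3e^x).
18 e^{x}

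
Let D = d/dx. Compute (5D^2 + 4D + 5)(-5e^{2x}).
- 165 e^{2 x}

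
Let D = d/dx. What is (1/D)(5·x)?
\frac{5 x^{2}}{2}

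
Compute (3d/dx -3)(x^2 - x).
- 3 x^{2} + 9 x - 3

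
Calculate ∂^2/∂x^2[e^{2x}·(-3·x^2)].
\left(- 12 x^{2} - 24 x - 6\right) e^{2 x}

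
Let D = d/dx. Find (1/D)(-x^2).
- \frac{x^{3}}{3}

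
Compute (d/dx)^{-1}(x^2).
\frac{x^{3}}{3}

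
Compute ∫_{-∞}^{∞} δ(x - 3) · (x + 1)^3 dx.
64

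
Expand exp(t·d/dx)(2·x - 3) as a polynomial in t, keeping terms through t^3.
2 t + 2 x - 3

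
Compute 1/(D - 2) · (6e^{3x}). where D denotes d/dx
6 e^{3 x}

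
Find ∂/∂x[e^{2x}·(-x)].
\left(- 2 x - 1\right) e^{2 x}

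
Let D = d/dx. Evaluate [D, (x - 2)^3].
3 \left(x - 2\right)^{2}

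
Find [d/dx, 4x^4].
16 x^{3}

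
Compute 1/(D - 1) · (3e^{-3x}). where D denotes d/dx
- \frac{3 e^{- 3 x}}{4}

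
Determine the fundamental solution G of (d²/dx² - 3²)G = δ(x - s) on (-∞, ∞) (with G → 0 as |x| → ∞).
-\frac{e^{-3|x-s|}}{6}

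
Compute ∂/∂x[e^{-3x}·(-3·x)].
3 \left(3 x - 1\right) e^{- 3 x}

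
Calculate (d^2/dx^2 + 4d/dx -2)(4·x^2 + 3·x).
- 8 x^{2} + 26 x + 20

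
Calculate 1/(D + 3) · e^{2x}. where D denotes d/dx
\frac{e^{2 x}}{5}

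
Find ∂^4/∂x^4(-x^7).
- 840 x^{3}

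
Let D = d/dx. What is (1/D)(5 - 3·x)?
- \frac{3 x^{2}}{2} + 5 x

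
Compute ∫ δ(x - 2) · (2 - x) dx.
0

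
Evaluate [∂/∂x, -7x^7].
- 49 x^{6}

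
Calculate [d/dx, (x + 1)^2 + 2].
2 x + 2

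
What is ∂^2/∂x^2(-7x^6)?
- 210 x^{4}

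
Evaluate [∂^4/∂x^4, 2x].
8\frac{d^{3}}{dx^{3}}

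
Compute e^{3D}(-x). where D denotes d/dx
- x - 3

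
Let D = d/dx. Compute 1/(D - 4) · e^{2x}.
- \frac{e^{2 x}}{2}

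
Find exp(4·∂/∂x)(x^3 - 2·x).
x^{3} + 12 x^{2} + 46 x + 56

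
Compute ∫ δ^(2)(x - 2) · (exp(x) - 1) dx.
e^{2}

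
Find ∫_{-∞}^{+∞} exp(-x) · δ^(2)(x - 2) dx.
e^{-2}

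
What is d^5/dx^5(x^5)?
120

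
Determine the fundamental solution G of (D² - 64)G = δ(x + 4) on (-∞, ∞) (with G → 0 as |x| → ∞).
-\frac{e^{-8|x + 4|}}{16}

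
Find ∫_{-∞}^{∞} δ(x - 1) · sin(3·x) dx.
\sin{\left(3 \right)}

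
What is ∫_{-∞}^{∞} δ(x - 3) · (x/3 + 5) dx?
6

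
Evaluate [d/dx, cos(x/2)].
- \frac{\sin{\left(\frac{x}{2} \right)}}{2}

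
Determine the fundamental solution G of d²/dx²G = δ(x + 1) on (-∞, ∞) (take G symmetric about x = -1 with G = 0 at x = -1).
\frac{|x + 1|}{2}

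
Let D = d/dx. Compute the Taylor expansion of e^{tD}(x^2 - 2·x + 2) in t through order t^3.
t^{2} + 2 t \left(x - 1\right) + x^{2} - 2 x + 2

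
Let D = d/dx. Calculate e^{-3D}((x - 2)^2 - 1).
x^{2} - 10 x + 24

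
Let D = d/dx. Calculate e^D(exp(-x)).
e^{- x - 1}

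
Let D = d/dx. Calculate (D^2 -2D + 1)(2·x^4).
2 x^{2} \left(x^{2} - 8 x + 12\right)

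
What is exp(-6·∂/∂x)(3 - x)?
9 - x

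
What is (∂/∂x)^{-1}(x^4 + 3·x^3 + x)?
\frac{x^{5}}{5} + \frac{3 x^{4}}{4} + \frac{x^{2}}{2}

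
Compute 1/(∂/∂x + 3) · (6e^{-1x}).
3 e^{- x}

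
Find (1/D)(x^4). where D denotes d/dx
\frac{x^{5}}{5}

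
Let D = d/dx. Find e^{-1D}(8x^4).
8 x^{4} - 32 x^{3} + 48 x^{2} - 32 x + 8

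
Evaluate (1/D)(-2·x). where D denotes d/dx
- x^{2}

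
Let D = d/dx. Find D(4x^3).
12 x^{2}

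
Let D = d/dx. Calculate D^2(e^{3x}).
9 e^{3 x}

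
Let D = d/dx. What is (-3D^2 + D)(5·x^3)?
15 x \left(x - 6\right)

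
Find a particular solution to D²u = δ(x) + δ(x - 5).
\frac{|x|}{2} + \frac{|x - 5|}{2}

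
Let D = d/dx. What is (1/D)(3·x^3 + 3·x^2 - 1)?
\frac{3 x^{4}}{4} + x^{3} - x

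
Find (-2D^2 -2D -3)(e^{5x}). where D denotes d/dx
- 63 e^{5 x}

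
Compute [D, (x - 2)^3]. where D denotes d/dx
3 \left(x - 2\right)^{2}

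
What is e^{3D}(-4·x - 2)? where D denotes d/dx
- 4 x - 14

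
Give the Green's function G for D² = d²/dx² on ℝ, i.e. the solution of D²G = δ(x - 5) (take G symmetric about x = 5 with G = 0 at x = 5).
\frac{|x - 5|}{2}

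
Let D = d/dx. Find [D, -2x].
-2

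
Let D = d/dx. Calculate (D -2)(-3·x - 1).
6 x - 1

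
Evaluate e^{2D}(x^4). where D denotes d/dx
x^{4} + 8 x^{3} + 24 x^{2} + 32 x + 16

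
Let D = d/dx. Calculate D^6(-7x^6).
-5040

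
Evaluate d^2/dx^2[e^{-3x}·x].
3 \left(3 x - 2\right) e^{- 3 x}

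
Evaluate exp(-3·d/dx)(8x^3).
8 x^{3} - 72 x^{2} + 216 x - 216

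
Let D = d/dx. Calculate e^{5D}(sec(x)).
\sec{\left(x + 5 \right)}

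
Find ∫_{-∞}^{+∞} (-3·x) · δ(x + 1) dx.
3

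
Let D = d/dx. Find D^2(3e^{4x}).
48 e^{4 x}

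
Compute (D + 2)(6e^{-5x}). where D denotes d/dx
- 18 e^{- 5 x}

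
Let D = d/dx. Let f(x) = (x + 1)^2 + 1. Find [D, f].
2 x + 2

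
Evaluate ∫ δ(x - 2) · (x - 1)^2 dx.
1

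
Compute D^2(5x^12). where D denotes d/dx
660 x^{10}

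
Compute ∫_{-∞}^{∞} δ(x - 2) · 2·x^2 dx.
8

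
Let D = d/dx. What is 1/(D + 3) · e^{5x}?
\frac{e^{5 x}}{8}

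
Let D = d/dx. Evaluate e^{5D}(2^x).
2^{x + 5}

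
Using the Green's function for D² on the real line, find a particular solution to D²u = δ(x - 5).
\frac{|x - 5|}{2}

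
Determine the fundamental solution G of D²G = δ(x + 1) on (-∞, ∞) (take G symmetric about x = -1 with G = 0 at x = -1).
\frac{|x + 1|}{2}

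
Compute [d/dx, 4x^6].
24 x^{5}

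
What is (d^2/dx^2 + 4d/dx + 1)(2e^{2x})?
26 e^{2 x}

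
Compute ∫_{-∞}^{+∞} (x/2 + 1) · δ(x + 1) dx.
\frac{1}{2}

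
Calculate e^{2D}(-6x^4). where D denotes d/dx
- 6 x^{4} - 48 x^{3} - 144 x^{2} - 192 x - 96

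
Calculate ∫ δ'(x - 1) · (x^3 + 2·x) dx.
-5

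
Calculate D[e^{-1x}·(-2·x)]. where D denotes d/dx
2 \left(x - 1\right) e^{- x}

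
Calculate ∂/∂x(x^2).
2 x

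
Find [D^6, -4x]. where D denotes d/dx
-24D^{5}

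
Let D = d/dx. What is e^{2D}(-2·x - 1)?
- 2 x - 5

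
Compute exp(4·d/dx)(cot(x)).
\cot{\left(x + 4 \right)}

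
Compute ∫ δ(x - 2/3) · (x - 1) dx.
- \frac{1}{3}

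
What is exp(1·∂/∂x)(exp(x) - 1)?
e^{x + 1} - 1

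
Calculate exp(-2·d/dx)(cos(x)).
\cos{\left(x - 2 \right)}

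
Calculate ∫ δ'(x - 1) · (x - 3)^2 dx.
4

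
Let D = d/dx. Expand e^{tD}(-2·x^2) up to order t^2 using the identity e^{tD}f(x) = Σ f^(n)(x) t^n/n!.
- 2 t^{2} - 4 t x - 2 x^{2}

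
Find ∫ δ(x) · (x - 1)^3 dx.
-1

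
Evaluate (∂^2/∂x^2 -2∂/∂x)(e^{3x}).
3 e^{3 x}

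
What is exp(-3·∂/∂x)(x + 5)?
x + 2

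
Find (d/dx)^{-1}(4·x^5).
\frac{2 x^{6}}{3}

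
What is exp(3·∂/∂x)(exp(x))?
e^{x + 3}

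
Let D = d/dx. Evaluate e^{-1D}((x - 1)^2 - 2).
x^{2} - 4 x + 2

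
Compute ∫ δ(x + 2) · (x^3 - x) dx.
-6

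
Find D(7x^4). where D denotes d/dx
28 x^{3}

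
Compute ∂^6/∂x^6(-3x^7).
- 15120 x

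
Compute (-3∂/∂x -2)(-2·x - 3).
4 x + 12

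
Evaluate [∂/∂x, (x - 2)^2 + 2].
2 x - 4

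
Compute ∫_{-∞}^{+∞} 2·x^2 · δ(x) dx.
0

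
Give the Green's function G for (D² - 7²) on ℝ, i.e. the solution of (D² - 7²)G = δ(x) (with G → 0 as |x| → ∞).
-\frac{e^{-7|x|}}{14}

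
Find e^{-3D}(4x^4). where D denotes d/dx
4 x^{4} - 48 x^{3} + 216 x^{2} - 432 x + 324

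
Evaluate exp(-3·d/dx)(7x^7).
7 x^{7} - 147 x^{6} + 1323 x^{5} - 6615 x^{4} + 19845 x^{3} - 35721 x^{2} + 35721 x - 15309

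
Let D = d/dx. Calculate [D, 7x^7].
49 x^{6}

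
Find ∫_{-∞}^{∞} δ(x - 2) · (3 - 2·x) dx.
-1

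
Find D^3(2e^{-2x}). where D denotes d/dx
- 16 e^{- 2 x}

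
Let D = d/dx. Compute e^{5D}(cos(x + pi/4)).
\cos{\left(x + \frac{\pi}{4} + 5 \right)}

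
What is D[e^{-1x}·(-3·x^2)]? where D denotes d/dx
3 x \left(x - 2\right) e^{- x}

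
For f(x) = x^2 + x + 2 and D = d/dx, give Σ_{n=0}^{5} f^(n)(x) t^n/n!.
t^{2} + t \left(2 x + 1\right) + x^{2} + x + 2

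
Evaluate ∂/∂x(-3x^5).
- 15 x^{4}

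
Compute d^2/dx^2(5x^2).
10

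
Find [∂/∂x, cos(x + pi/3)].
- \sin{\left(x + \frac{\pi}{3} \right)}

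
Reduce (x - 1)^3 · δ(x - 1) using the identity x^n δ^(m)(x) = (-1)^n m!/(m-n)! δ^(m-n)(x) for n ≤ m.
0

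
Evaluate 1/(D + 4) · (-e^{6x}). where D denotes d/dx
- \frac{e^{6 x}}{10}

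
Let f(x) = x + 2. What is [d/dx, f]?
1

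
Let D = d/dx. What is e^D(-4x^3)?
- 4 x^{3} - 12 x^{2} - 12 x - 4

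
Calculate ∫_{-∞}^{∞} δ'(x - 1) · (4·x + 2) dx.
-4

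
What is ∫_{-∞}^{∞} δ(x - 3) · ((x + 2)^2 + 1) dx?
26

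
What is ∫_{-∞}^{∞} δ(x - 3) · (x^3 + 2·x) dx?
33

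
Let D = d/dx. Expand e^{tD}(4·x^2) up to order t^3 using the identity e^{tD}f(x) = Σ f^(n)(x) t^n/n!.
4 t^{2} + 8 t x + 4 x^{2}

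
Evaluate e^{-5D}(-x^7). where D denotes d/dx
- x^{7} + 35 x^{6} - 525 x^{5} + 4375 x^{4} - 21875 x^{3} + 65625 x^{2} - 109375 x + 78125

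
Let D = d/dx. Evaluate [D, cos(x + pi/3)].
- \sin{\left(x + \frac{\pi}{3} \right)}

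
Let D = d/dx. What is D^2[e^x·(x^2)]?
\left(x^{2} + 4 x + 2\right) e^{x}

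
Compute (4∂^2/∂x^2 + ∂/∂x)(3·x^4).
12 x^{2} \left(x + 12\right)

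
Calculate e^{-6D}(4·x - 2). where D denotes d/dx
4 x - 26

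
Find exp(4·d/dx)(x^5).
x^{5} + 20 x^{4} + 160 x^{3} + 640 x^{2} + 1280 x + 1024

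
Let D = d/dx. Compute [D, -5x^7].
- 35 x^{6}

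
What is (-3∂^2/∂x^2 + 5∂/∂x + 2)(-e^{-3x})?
40 e^{- 3 x}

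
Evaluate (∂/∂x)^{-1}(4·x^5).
\frac{2 x^{6}}{3}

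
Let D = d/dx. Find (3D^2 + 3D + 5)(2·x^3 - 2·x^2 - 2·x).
10 x^{3} + 8 x^{2} + 14 x - 18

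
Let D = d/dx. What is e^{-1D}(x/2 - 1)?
\frac{x}{2} - \frac{3}{2}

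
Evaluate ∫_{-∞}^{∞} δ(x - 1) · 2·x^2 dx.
2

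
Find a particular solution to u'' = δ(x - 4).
\frac{|x - 4|}{2}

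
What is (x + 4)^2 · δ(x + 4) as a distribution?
0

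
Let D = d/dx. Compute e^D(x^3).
x^{3} + 3 x^{2} + 3 x + 1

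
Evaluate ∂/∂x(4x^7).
28 x^{6}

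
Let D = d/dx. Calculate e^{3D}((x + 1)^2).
x^{2} + 8 x + 16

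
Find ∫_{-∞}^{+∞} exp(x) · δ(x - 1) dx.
e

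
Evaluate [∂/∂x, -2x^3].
- 6 x^{2}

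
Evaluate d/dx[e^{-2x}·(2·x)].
2 \left(1 - 2 x\right) e^{- 2 x}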